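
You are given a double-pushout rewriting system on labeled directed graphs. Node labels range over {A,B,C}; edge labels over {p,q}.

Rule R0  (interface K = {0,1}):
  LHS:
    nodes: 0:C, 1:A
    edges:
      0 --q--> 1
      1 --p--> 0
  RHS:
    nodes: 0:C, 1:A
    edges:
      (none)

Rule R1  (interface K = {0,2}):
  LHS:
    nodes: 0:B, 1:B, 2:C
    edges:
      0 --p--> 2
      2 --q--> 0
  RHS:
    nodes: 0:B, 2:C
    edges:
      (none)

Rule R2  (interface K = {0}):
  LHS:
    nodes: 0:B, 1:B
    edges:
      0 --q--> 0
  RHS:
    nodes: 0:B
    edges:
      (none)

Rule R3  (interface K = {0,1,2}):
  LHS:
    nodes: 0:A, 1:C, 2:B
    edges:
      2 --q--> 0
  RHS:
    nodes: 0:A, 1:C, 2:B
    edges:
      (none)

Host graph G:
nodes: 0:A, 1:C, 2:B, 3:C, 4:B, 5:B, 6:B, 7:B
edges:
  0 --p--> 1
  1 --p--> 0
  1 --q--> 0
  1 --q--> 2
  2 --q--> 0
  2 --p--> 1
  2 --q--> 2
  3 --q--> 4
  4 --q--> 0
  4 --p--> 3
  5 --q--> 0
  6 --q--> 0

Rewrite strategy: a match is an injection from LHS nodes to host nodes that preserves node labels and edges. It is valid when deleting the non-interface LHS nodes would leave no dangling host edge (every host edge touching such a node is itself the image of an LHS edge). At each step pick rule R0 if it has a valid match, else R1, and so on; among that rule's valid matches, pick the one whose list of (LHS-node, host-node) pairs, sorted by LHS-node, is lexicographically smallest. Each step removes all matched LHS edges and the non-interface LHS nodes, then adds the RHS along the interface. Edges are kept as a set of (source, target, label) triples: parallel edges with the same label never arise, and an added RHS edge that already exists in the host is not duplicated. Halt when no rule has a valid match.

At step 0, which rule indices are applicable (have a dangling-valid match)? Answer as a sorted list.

R0: 1 valid match — {0↦1, 1↦0}
R1: 2 valid matches — {0↦2, 1↦7, 2↦1}, {0↦4, 1↦7, 2↦3}
R2: 1 valid match — {0↦2, 1↦7}
R3: 8 valid matches — {0↦0, 1↦1, 2↦2}, {0↦0, 1↦1, 2↦4}, {0↦0, 1↦1, 2↦5} (+5 more)

Answer: [R0,R1,R2,R3]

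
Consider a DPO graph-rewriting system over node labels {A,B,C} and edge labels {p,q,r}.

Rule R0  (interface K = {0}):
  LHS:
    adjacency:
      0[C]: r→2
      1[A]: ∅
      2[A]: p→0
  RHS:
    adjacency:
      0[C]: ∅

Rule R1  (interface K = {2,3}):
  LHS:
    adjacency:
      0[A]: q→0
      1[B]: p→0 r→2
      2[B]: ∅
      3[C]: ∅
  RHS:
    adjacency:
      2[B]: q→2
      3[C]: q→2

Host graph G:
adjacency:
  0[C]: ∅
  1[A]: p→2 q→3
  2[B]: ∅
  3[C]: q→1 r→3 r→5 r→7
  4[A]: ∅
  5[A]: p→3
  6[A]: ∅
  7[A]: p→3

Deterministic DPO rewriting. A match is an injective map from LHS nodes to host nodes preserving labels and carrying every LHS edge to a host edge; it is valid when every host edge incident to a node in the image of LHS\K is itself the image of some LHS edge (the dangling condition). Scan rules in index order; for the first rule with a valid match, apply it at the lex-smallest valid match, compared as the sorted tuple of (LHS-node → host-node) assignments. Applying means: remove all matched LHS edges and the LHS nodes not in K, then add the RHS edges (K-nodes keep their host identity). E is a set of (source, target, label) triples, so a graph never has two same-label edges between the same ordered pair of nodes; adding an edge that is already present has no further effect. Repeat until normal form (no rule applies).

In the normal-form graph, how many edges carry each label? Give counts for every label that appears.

[0] host  ⇒  8 nodes, 8 edges  {1-p->2 1-q->3 3-q->1 3-r->3 3-r->5 3-r->7 5-p->3 7-p->3}
[1] R0 @ {0↦3, 1↦4, 2↦5}  ⇒  6 nodes, 6 edges  {1-p->2 1-q->3 3-q->1 3-r->3 3-r->7 7-p->3}
[2] R0 @ {0↦3, 1↦6, 2↦7}  ⇒  4 nodes, 4 edges  {1-p->2 1-q->3 3-q->1 3-r->3}
final graph: no rule applies after step 2
NF edges: [(1, 2, 'p'), (1, 3, 'q'), (3, 1, 'q'), (3, 3, 'r')]

Answer: p:1 q:2 r:1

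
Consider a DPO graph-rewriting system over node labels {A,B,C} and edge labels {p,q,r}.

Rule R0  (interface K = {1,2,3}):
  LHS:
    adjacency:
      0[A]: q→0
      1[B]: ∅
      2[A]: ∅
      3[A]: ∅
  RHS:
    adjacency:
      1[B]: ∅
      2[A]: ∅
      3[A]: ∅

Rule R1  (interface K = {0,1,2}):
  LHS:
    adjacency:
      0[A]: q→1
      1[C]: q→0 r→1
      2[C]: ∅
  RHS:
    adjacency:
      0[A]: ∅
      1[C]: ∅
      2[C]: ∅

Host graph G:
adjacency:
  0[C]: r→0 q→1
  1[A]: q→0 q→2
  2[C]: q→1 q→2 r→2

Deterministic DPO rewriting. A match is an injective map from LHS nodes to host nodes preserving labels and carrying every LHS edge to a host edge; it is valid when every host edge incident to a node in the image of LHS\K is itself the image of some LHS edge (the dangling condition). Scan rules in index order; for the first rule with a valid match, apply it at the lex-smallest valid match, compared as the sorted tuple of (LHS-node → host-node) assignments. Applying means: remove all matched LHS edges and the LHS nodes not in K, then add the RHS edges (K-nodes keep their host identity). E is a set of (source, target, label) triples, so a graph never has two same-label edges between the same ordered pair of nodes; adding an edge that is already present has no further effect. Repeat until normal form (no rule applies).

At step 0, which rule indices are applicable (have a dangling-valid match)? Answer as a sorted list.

Answer: [R1]

Rewrite trace:
R0: no valid match — LHS pattern not found
R1: 2 valid matches — {0↦1, 1↦0, 2↦2}, {0↦1, 1↦2, 2↦0}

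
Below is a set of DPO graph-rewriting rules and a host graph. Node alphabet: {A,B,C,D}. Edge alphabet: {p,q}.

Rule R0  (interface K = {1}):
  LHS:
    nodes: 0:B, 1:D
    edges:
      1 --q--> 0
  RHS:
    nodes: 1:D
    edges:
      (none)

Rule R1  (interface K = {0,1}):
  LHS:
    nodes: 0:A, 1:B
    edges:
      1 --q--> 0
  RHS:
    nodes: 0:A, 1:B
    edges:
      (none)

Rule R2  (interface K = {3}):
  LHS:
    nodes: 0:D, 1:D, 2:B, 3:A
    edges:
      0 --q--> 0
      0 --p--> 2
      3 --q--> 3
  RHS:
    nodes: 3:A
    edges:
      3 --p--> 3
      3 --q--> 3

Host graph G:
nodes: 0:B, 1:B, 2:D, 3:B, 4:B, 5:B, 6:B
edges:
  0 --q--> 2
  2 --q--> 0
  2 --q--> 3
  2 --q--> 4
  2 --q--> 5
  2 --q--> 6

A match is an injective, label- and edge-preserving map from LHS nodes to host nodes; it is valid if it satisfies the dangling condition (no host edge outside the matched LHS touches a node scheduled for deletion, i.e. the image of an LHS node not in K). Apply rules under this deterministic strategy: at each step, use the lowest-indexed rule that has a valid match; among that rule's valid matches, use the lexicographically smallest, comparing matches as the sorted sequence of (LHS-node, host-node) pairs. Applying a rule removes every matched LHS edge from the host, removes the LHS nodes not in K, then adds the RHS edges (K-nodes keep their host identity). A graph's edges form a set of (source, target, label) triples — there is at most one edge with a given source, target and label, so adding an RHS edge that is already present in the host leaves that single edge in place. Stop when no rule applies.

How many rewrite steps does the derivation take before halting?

Answer: 4

Rewrite trace:
initial: |V|=7 |E|=6  E = 0-q->2 2-q->0 2-q->3 2-q->4 2-q->5 2-q->6
step 1: apply R0 at {0↦3, 1↦2}  → |V|=6 |E|=5  E = 0-q->2 2-q->0 2-q->4 2-q->5 2-q->6
step 2: apply R0 at {0↦4, 1↦2}  → |V|=5 |E|=4  E = 0-q->2 2-q->0 2-q->5 2-q->6
step 3: apply R0 at {0↦5, 1↦2}  → |V|=4 |E|=3  E = 0-q->2 2-q->0 2-q->6
step 4: apply R0 at {0↦6, 1↦2}  → |V|=3 |E|=2  E = 0-q->2 2-q->0
final graph: no rule applies after step 4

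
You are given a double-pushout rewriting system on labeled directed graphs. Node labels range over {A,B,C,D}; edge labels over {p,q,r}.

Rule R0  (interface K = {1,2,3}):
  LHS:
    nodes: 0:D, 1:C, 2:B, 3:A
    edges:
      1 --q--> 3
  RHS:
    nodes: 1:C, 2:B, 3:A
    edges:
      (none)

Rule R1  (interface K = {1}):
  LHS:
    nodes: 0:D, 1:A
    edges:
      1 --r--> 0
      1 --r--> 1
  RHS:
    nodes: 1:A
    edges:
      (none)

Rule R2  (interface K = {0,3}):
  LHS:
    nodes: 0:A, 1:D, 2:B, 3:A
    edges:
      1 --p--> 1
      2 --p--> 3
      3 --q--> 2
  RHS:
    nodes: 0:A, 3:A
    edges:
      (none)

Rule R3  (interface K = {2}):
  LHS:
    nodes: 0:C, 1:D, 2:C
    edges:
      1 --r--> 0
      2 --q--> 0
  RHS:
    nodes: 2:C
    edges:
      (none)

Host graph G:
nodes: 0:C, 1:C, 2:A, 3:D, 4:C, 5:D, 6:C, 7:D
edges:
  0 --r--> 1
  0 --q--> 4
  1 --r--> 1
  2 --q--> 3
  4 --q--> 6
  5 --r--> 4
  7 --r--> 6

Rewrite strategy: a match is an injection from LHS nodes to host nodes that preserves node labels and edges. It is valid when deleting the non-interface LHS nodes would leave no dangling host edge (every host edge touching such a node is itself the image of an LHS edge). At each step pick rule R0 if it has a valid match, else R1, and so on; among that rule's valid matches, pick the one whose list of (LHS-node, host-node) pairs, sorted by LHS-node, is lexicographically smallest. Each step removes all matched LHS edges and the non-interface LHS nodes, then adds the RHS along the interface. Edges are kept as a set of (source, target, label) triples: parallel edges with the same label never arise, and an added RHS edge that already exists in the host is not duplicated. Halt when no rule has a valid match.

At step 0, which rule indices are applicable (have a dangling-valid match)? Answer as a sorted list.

R0: no valid match — LHS pattern not found
R1: no valid match — LHS pattern not found
R2: no valid match — LHS pattern not found
R3: 1 valid match — {0↦6, 1↦7, 2↦4}

Answer: [R3]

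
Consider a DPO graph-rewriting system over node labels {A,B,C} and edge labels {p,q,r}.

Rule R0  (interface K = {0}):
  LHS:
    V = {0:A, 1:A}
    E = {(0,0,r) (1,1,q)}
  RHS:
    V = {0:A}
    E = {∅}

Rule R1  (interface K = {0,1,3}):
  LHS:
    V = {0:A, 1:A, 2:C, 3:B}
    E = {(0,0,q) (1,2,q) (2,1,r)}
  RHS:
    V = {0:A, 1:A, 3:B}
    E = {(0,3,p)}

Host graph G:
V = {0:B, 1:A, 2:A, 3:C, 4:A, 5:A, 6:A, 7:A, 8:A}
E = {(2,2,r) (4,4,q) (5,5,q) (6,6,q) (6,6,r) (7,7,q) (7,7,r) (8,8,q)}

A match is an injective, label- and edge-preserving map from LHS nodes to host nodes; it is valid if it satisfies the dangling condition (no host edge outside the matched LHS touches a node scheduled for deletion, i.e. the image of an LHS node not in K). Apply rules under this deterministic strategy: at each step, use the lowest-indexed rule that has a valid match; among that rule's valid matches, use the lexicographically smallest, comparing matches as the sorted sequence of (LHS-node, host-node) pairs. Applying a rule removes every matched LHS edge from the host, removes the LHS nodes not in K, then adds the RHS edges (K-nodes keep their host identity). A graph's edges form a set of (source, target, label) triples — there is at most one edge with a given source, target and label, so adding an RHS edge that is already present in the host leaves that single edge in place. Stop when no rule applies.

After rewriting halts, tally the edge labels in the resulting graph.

[0] host  ⇒  9 nodes, 8 edges  {2-r->2 4-q->4 5-q->5 6-q->6 6-r->6 7-q->7 7-r->7 8-q->8}
[1] R0 @ {0↦2, 1↦4}  ⇒  8 nodes, 6 edges  {5-q->5 6-q->6 6-r->6 7-q->7 7-r->7 8-q->8}
[2] R0 @ {0↦6, 1↦5}  ⇒  7 nodes, 4 edges  {6-q->6 7-q->7 7-r->7 8-q->8}
[3] R0 @ {0↦7, 1↦6}  ⇒  6 nodes, 2 edges  {7-q->7 8-q->8}
normal form: no rule applies after step 3
NF edges: [(7, 7, 'q'), (8, 8, 'q')]

Answer: q:2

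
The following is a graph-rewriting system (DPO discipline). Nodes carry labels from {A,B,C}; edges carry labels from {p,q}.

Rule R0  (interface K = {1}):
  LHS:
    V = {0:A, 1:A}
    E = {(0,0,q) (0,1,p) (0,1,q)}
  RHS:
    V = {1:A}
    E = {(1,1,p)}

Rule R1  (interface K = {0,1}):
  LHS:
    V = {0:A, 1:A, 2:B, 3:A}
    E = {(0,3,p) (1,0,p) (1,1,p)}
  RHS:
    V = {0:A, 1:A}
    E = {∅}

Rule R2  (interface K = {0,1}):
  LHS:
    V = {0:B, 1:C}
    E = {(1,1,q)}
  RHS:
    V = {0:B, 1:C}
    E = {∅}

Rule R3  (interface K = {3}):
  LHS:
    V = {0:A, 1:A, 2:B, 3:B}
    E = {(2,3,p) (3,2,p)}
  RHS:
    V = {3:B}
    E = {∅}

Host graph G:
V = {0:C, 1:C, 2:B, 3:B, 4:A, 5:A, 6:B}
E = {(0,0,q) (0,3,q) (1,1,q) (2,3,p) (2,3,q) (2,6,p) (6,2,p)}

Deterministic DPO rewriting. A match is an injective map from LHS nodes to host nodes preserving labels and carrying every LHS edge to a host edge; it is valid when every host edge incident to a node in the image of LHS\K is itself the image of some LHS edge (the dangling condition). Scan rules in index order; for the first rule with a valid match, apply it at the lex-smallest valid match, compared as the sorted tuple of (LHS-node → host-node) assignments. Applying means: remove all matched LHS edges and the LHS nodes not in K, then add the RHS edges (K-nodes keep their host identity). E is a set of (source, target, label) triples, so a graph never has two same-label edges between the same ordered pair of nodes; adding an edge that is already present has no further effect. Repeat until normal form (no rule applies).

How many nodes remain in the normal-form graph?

start.  V:7 E:7  edges: 0-q->0 0-q->3 1-q->1 2-p->3 2-q->3 2-p->6 6-p->2
1. fire R2 via {0↦2, 1↦0}  →  V:7 E:6  edges: 0-q->3 1-q->1 2-p->3 2-q->3 2-p->6 6-p->2
2. fire R2 via {0↦2, 1↦1}  →  V:7 E:5  edges: 0-q->3 2-p->3 2-q->3 2-p->6 6-p->2
3. fire R3 via {0↦4, 1↦5, 2↦6, 3↦2}  →  V:4 E:3  edges: 0-q->3 2-p->3 2-q->3
final graph: no rule applies after step 3
NF nodes: {0:C, 1:C, 2:B, 3:B}

Answer: 4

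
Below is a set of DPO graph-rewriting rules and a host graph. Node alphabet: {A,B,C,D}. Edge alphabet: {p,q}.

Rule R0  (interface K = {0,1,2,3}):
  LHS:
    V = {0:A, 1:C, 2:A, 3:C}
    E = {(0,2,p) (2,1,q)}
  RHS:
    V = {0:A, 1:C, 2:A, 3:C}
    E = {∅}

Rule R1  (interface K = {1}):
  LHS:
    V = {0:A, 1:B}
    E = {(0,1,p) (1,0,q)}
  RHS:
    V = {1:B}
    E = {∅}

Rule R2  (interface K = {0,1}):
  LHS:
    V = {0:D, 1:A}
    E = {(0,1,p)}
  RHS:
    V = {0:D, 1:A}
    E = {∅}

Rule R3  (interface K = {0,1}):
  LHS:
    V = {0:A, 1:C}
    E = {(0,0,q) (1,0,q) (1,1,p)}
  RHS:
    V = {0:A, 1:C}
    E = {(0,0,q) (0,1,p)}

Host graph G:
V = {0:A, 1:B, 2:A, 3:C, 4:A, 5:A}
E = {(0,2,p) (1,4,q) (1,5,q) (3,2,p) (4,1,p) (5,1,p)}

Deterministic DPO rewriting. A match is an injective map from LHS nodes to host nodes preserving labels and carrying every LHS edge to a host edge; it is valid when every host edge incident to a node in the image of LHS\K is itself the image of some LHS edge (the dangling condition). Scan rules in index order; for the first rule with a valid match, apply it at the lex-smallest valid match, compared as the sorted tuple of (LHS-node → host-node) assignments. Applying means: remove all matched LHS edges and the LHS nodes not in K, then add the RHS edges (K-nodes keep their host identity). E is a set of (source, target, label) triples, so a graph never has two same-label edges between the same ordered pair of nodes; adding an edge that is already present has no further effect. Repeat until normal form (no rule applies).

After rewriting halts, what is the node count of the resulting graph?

Answer: 4

Derivation:
start.  V:6 E:6  edges: 0-p->2 1-q->4 1-q->5 3-p->2 4-p->1 5-p->1
1. fire R1 via {0↦4, 1↦1}  →  V:5 E:4  edges: 0-p->2 1-q->5 3-p->2 5-p->1
2. fire R1 via {0↦5, 1↦1}  →  V:4 E:2  edges: 0-p->2 3-p->2
final graph: no rule applies after step 2
NF nodes: {0:A, 1:B, 2:A, 3:C}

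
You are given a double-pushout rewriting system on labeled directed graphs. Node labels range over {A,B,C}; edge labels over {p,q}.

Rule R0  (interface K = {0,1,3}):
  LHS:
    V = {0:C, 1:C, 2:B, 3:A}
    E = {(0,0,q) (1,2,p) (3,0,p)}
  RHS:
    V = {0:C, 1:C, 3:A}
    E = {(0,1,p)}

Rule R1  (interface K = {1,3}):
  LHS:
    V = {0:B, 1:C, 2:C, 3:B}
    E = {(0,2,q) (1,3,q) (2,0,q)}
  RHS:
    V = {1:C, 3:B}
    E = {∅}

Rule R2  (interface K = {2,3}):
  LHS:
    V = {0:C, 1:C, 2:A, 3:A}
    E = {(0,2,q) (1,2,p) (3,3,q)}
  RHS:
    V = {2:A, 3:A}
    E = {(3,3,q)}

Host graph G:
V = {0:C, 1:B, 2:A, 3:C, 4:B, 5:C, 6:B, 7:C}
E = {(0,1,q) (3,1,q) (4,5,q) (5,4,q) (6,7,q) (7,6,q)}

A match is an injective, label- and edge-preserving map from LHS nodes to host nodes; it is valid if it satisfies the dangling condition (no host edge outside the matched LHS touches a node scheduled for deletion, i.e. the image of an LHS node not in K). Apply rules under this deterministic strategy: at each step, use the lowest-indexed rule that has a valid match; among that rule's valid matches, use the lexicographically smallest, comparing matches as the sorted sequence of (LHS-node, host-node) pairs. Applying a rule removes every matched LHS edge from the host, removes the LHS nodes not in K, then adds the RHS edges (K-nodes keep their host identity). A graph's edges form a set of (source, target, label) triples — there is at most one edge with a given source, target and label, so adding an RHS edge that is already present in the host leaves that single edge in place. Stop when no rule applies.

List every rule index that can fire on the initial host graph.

Answer: [R1]

Rewrite trace:
R0: no valid match — LHS pattern not found
R1: 6 valid matches — {0↦4, 1↦0, 2↦5, 3↦1}, {0↦4, 1↦3, 2↦5, 3↦1}, {0↦4, 1↦7, 2↦5, 3↦6} (+3 more)
R2: no valid match — LHS pattern not found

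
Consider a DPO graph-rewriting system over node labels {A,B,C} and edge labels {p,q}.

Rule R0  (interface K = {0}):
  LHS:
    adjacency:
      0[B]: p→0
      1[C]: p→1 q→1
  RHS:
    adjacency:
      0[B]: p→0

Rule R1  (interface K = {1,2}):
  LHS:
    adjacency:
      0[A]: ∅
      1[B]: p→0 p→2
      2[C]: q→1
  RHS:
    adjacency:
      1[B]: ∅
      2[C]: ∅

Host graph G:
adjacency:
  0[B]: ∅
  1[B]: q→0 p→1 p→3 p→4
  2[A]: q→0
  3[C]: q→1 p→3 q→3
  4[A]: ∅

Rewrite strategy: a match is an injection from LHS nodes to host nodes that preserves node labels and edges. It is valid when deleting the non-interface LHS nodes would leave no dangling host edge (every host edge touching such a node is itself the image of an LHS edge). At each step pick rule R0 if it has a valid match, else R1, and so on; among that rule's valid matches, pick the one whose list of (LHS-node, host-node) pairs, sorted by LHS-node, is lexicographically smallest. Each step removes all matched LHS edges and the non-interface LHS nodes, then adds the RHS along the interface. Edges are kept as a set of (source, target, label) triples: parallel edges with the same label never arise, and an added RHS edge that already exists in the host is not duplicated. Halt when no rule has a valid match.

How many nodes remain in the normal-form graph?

[0] host  ⇒  5 nodes, 8 edges  {1-q->0 1-p->1 1-p->3 1-p->4 2-q->0 3-q->1 3-p->3 3-q->3}
[1] R1 @ {0↦4, 1↦1, 2↦3}  ⇒  4 nodes, 5 edges  {1-q->0 1-p->1 2-q->0 3-p->3 3-q->3}
[2] R0 @ {0↦1, 1↦3}  ⇒  3 nodes, 3 edges  {1-q->0 1-p->1 2-q->0}
normal form: no rule applies after step 2
NF nodes: {0:B, 1:B, 2:A}

Answer: 3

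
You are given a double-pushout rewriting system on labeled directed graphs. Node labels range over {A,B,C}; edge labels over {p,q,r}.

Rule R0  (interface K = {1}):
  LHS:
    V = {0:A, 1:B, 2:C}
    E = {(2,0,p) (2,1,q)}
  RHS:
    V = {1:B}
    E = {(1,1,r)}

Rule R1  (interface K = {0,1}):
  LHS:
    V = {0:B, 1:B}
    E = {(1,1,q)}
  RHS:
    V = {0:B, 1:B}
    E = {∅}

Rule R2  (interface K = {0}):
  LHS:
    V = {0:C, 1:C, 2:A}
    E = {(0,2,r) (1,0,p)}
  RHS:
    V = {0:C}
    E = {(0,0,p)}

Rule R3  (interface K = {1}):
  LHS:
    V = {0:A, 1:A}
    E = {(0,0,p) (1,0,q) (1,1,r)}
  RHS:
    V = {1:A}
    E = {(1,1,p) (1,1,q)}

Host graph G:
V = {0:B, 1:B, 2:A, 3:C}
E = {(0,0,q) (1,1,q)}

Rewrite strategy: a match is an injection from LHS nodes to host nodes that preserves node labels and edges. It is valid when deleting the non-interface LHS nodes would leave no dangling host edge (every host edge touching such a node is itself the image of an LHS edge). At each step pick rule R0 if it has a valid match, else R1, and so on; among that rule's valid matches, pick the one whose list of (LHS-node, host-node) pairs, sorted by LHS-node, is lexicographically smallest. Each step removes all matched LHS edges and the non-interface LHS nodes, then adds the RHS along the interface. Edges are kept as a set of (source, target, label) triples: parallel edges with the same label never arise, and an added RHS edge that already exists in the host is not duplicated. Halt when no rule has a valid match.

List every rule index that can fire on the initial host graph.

R0: no valid match — LHS pattern not found
R1: 2 valid matches — {0↦0, 1↦1}, {0↦1, 1↦0}
R2: no valid match — LHS pattern not found
R3: no valid match — LHS pattern not found

Answer: [R1]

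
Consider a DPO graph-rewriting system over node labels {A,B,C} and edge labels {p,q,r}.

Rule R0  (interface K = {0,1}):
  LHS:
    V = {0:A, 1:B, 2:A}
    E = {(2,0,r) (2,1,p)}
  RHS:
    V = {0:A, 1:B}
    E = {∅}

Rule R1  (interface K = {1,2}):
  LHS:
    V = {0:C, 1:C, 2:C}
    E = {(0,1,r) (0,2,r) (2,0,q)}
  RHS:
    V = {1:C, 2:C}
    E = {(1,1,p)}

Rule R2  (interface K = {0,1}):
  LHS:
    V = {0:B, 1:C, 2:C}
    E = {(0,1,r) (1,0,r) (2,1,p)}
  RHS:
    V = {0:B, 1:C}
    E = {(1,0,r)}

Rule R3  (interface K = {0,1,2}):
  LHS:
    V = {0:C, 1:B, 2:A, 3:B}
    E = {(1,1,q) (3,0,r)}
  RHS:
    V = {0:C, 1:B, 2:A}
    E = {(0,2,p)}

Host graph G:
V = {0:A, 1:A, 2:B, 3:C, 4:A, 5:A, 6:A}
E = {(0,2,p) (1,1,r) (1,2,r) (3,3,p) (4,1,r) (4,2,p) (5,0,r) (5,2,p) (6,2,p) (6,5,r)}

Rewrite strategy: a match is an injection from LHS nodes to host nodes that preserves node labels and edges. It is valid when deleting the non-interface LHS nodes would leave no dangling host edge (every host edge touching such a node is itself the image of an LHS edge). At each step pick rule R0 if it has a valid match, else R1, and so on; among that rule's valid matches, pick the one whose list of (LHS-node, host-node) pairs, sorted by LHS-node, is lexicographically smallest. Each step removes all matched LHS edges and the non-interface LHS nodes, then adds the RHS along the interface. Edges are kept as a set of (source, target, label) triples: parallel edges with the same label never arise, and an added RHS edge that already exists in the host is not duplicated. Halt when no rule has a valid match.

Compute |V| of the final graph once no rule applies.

Answer: 4

Steps:
initial: |V|=7 |E|=10  E = 0-p->2 1-r->1 1-r->2 3-p->3 4-r->1 4-p->2 5-r->0 5-p->2 6-p->2 6-r->5
step 1: apply R0 at {0↦1, 1↦2, 2↦4}  → |V|=6 |E|=8  E = 0-p->2 1-r->1 1-r->2 3-p->3 5-r->0 5-p->2 6-p->2 6-r->5
step 2: apply R0 at {0↦5, 1↦2, 2↦6}  → |V|=5 |E|=6  E = 0-p->2 1-r->1 1-r->2 3-p->3 5-r->0 5-p->2
step 3: apply R0 at {0↦0, 1↦2, 2↦5}  → |V|=4 |E|=4  E = 0-p->2 1-r->1 1-r->2 3-p->3
halt: no rule applies after step 3
NF nodes: {0:A, 1:A, 2:B, 3:C}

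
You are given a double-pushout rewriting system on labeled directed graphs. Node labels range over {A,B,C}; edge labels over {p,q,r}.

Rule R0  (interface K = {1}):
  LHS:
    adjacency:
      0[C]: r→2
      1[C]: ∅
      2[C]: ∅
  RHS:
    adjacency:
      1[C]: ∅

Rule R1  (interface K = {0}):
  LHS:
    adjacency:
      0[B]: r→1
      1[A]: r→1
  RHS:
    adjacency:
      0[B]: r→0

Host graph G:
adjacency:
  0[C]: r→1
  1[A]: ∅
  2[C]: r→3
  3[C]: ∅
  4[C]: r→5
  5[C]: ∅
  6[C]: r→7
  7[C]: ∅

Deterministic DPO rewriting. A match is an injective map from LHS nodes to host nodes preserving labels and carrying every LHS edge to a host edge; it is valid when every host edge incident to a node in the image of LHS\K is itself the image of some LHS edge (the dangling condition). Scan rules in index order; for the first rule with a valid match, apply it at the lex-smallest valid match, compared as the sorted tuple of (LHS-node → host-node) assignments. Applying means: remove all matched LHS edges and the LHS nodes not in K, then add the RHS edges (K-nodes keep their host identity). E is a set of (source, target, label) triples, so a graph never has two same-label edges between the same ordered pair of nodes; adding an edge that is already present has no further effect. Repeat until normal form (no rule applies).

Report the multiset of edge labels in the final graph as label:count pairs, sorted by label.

Answer: r:1

Rewrite trace:
[0] host  ⇒  8 nodes, 4 edges  {0-r->1 2-r->3 4-r->5 6-r->7}
[1] R0 @ {0↦2, 1↦0, 2↦3}  ⇒  6 nodes, 3 edges  {0-r->1 4-r->5 6-r->7}
[2] R0 @ {0↦4, 1↦0, 2↦5}  ⇒  4 nodes, 2 edges  {0-r->1 6-r->7}
[3] R0 @ {0↦6, 1↦0, 2↦7}  ⇒  2 nodes, 1 edges  {0-r->1}
halt: no rule applies after step 3
NF edges: [(0, 1, 'r')]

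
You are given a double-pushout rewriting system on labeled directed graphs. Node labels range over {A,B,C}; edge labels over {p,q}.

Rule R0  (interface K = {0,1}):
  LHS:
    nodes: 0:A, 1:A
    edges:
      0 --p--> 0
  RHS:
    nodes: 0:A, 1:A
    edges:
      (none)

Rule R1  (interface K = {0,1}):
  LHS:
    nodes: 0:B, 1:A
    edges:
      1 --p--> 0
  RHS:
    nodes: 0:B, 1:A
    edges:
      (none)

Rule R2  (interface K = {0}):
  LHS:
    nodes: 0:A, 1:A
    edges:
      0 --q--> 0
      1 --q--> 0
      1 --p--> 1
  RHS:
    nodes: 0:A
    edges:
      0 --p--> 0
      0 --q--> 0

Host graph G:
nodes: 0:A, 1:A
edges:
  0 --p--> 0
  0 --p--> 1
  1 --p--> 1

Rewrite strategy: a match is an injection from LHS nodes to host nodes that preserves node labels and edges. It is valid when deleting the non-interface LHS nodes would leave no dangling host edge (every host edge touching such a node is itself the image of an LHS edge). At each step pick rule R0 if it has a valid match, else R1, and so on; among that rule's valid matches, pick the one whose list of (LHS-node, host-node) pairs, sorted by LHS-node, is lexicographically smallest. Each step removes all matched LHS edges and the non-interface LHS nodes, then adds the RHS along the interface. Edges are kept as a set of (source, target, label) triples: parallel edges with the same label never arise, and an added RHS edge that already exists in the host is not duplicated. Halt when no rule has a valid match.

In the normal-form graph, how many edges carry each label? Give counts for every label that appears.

Answer: p:1

Derivation:
initial: |V|=2 |E|=3  E = 0-p->0 0-p->1 1-p->1
step 1: apply R0 at {0↦0, 1↦1}  → |V|=2 |E|=2  E = 0-p->1 1-p->1
step 2: apply R0 at {0↦1, 1↦0}  → |V|=2 |E|=1  E = 0-p->1
final graph: no rule applies after step 2
NF edges: [(0, 1, 'p')]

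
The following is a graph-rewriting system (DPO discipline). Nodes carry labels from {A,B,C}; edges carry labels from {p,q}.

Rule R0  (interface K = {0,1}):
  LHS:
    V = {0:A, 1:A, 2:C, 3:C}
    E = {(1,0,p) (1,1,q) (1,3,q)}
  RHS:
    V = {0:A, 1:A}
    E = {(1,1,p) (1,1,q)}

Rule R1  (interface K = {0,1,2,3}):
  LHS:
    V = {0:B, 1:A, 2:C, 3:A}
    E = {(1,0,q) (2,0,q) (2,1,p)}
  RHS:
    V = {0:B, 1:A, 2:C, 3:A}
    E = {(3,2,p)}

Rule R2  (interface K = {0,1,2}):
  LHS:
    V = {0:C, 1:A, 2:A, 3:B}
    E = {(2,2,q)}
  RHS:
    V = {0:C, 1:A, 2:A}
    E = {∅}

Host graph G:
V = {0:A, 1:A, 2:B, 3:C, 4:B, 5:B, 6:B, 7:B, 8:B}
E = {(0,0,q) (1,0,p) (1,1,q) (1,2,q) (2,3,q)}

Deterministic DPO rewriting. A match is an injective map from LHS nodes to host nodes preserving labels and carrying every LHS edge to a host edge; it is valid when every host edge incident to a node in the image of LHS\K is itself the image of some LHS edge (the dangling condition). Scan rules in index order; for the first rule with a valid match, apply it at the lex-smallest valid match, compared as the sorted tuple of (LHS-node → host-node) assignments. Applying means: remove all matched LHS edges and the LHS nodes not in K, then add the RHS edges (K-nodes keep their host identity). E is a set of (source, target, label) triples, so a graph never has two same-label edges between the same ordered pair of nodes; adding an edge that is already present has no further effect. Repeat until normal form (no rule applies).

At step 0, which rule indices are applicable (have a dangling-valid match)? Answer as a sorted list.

Answer: [R2]

Rewrite trace:
R0: no valid match — LHS pattern not found
R1: no valid match — LHS pattern not found
R2: 10 valid matches — {0↦3, 1↦0, 2↦1, 3↦4}, {0↦3, 1↦0, 2↦1, 3↦5}, {0↦3, 1↦0, 2↦1, 3↦6} (+7 more)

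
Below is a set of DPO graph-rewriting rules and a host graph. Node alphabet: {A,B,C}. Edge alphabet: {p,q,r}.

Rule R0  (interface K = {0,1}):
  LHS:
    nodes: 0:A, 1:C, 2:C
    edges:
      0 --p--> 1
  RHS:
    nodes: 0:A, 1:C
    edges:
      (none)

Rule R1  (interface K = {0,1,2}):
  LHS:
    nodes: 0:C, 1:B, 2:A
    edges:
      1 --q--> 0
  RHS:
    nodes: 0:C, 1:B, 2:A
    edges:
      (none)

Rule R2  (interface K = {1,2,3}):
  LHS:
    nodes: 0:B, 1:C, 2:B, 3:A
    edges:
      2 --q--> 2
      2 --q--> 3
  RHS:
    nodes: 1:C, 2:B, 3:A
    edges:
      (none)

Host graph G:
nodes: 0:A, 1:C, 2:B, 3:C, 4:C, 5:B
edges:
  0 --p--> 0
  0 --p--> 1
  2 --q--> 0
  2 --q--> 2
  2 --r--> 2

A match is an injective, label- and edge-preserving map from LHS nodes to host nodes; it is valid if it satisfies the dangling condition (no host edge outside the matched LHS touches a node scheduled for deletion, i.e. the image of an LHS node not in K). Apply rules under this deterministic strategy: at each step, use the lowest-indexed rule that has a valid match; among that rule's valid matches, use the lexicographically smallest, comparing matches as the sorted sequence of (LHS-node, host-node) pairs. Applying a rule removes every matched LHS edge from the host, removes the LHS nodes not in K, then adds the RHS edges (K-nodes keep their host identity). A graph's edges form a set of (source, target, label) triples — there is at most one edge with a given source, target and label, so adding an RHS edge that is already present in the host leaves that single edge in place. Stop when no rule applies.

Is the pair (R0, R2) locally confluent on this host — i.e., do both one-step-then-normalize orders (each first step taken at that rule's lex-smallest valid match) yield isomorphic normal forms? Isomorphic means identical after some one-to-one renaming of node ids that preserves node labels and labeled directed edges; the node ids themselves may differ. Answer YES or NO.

Answer: YES

Steps:
branch R0-first: apply at {0↦0, 1↦1, 2↦3} → |E|=4, then 1 more step(s) → NF |V|=4 |E|=2 V={0:A, 1:C, 2:B, 4:C} E=0-p->0 2-r->2
branch R2-first: apply at {0↦5, 1↦1, 2↦2, 3↦0} → |E|=3, then 1 more step(s) → NF |V|=4 |E|=2 V={0:A, 1:C, 2:B, 4:C} E=0-p->0 2-r->2
graphs isomorphic (equal up to label-preserving node renaming)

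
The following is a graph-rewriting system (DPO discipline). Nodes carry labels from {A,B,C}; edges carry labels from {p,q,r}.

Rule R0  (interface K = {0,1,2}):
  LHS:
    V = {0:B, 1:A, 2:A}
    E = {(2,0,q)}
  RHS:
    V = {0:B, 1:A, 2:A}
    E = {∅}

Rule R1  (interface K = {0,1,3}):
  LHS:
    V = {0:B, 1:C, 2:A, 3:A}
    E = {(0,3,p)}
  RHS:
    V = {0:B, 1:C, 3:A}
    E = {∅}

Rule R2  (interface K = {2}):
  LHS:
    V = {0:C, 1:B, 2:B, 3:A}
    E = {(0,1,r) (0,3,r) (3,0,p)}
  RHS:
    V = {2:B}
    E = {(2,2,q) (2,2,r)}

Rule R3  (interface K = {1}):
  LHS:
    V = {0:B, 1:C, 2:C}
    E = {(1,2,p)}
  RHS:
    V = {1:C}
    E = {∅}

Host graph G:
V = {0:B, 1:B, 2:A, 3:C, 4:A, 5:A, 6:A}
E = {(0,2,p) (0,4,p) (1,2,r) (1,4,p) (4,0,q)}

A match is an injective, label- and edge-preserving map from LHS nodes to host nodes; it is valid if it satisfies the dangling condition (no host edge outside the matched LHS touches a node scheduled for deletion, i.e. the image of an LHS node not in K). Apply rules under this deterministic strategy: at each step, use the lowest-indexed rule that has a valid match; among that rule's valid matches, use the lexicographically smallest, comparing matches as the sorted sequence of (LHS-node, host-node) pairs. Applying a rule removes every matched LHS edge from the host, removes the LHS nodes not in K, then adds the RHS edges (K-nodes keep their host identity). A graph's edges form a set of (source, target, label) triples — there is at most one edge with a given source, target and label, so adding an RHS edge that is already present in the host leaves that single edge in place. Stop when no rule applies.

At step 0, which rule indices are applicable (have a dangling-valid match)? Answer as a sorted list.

R0: 3 valid matches — {0↦0, 1↦2, 2↦4}, {0↦0, 1↦5, 2↦4}, {0↦0, 1↦6, 2↦4}
R1: 6 valid matches — {0↦0, 1↦3, 2↦5, 3↦2}, {0↦0, 1↦3, 2↦5, 3↦4}, {0↦0, 1↦3, 2↦6, 3↦2} (+3 more)
R2: no valid match — LHS pattern not found
R3: no valid match — LHS pattern not found

Answer: [R0,R1]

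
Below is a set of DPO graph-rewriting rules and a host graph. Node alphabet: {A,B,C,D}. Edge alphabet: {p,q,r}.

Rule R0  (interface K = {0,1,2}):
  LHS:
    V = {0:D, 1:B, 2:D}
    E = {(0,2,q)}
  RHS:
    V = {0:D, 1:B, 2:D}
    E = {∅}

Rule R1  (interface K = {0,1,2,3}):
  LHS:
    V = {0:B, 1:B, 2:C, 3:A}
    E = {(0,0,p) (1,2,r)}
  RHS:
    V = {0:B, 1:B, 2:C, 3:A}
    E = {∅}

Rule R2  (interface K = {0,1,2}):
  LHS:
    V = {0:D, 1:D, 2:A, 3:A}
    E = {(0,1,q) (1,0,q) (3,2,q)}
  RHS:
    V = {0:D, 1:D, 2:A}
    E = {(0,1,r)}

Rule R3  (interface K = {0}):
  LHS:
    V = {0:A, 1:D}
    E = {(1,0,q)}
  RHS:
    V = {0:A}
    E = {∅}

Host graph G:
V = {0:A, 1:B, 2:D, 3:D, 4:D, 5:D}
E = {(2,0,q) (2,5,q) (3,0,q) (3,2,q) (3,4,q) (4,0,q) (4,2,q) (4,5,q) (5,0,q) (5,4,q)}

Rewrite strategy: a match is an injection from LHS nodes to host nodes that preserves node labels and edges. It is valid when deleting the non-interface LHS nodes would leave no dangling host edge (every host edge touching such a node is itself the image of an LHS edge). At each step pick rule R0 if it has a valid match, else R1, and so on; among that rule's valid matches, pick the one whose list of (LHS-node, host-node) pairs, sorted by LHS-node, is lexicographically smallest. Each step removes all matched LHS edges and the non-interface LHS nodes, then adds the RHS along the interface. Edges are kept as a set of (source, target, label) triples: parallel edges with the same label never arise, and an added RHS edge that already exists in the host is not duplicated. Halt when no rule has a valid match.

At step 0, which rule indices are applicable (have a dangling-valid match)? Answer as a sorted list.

Answer: [R0]

Rewrite trace:
R0: 6 valid matches — {0↦2, 1↦1, 2↦5}, {0↦3, 1↦1, 2↦2}, {0↦3, 1↦1, 2↦4} (+3 more)
R1: no valid match — LHS pattern not found
R2: no valid match — LHS pattern not found
R3: no valid match — 4 raw matches, all fail dangling condition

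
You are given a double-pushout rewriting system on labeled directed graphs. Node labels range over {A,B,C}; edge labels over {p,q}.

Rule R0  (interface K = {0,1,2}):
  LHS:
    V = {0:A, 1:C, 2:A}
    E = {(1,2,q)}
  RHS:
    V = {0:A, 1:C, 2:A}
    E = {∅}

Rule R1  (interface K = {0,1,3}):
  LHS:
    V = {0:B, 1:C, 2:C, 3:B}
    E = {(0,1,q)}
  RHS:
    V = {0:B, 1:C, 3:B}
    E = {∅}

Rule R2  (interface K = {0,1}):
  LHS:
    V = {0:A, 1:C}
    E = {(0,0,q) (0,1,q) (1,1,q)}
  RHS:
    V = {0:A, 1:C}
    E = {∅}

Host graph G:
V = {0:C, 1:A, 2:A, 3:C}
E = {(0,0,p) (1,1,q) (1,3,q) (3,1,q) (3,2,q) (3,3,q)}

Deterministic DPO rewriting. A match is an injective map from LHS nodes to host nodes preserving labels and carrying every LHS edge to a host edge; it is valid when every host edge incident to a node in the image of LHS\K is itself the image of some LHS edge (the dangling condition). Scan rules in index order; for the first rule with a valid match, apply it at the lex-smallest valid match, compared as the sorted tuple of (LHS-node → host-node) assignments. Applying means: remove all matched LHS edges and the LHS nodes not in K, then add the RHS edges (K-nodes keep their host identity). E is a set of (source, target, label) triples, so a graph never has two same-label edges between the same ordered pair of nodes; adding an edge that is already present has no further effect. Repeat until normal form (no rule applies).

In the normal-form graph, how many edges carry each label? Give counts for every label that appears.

initial: |V|=4 |E|=6  E = 0-p->0 1-q->1 1-q->3 3-q->1 3-q->2 3-q->3
step 1: apply R0 at {0↦1, 1↦3, 2↦2}  → |V|=4 |E|=5  E = 0-p->0 1-q->1 1-q->3 3-q->1 3-q->3
step 2: apply R0 at {0↦2, 1↦3, 2↦1}  → |V|=4 |E|=4  E = 0-p->0 1-q->1 1-q->3 3-q->3
step 3: apply R2 at {0↦1, 1↦3}  → |V|=4 |E|=1  E = 0-p->0
halt: no rule applies after step 3
NF edges: [(0, 0, 'p')]

Answer: p:1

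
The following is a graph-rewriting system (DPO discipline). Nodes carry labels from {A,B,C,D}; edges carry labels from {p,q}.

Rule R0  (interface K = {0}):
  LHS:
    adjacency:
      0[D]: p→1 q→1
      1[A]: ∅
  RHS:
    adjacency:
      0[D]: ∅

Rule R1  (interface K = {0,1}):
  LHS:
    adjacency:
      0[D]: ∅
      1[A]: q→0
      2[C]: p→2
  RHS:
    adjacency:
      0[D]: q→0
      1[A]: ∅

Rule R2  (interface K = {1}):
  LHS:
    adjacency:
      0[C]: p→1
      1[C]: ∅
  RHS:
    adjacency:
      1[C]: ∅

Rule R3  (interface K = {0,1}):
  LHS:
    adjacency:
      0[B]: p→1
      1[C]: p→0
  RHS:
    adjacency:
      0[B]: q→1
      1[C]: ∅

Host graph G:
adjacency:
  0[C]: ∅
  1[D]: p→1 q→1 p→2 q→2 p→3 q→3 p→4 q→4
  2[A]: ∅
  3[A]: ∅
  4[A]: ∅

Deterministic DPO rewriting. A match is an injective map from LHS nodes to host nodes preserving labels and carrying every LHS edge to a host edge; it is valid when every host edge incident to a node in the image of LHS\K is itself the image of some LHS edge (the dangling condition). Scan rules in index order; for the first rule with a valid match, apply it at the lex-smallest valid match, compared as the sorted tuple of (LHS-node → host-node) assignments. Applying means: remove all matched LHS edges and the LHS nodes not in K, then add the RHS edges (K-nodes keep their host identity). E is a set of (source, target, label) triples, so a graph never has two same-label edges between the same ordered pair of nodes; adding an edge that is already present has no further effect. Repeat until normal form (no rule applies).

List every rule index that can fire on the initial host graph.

Answer: [R0]

Rewrite trace:
R0: 3 valid matches — {0↦1, 1↦2}, {0↦1, 1↦3}, {0↦1, 1↦4}
R1: no valid match — LHS pattern not found
R2: no valid match — LHS pattern not found
R3: no valid match — LHS pattern not found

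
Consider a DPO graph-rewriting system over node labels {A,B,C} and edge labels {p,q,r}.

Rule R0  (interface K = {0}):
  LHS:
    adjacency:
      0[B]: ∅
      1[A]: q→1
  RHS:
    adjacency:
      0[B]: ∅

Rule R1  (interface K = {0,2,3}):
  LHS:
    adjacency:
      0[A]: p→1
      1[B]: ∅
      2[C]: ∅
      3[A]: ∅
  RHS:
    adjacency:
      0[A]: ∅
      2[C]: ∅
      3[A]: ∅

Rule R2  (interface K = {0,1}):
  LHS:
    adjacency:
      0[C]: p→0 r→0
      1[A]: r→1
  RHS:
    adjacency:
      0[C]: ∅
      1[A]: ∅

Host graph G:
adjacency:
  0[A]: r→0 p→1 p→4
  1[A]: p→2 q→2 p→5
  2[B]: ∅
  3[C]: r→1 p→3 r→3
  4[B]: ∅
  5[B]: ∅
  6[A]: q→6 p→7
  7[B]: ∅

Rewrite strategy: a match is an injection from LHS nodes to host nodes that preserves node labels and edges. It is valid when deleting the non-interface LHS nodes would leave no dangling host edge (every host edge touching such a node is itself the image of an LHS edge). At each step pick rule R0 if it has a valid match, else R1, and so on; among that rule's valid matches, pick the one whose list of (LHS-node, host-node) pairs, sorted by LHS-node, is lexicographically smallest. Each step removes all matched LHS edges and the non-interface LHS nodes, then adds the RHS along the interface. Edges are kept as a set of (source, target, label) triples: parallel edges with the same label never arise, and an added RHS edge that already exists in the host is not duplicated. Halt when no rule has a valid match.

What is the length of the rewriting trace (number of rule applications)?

Answer: 5

Rewrite trace:
start.  V:8 E:11  edges: 0-r->0 0-p->1 0-p->4 1-p->2 1-q->2 1-p->5 3-r->1 3-p->3 3-r->3 6-q->6 6-p->7
1. fire R1 via {0↦0, 1↦4, 2↦3, 3↦1}  →  V:7 E:10  edges: 0-r->0 0-p->1 1-p->2 1-q->2 1-p->5 3-r->1 3-p->3 3-r->3 6-q->6 6-p->7
2. fire R1 via {0↦1, 1↦5, 2↦3, 3↦0}  →  V:6 E:9  edges: 0-r->0 0-p->1 1-p->2 1-q->2 3-r->1 3-p->3 3-r->3 6-q->6 6-p->7
3. fire R1 via {0↦6, 1↦7, 2↦3, 3↦0}  →  V:5 E:8  edges: 0-r->0 0-p->1 1-p->2 1-q->2 3-r->1 3-p->3 3-r->3 6-q->6
4. fire R0 via {0↦2, 1↦6}  →  V:4 E:7  edges: 0-r->0 0-p->1 1-p->2 1-q->2 3-r->1 3-p->3 3-r->3
5. fire R2 via {0↦3, 1↦0}  →  V:4 E:4  edges: 0-p->1 1-p->2 1-q->2 3-r->1
halt: no rule applies after step 5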